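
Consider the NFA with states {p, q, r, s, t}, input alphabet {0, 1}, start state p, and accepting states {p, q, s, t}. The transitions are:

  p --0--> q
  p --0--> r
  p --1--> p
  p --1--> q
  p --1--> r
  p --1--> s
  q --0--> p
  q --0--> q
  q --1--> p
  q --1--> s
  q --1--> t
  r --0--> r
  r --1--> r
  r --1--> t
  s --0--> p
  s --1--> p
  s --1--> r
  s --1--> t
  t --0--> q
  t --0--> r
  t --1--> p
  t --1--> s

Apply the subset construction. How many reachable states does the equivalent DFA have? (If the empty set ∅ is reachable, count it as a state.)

Start state of the DFA: {p}.
{p} --0--> {q, r}  [new]
{p} --1--> {p, q, r, s}  [new]
{q, r} --0--> {p, q, r}  [new]
{q, r} --1--> {p, r, s, t}  [new]
{p, q, r, s} --0--> {p, q, r}  [seen]
{p, q, r, s} --1--> {p, q, r, s, t}  [new]
{p, q, r} --0--> {p, q, r}  [seen]
{p, q, r} --1--> {p, q, r, s, t}  [seen]
{p, r, s, t} --0--> {p, q, r}  [seen]
{p, r, s, t} --1--> {p, q, r, s, t}  [seen]
{p, q, r, s, t} --0--> {p, q, r}  [seen]
{p, q, r, s, t} --1--> {p, q, r, s, t}  [seen]
Reachable DFA states: {p}, {q, r}, {p, q, r, s}, {p, q, r}, {p, r, s, t}, {p, q, r, s, t}.

6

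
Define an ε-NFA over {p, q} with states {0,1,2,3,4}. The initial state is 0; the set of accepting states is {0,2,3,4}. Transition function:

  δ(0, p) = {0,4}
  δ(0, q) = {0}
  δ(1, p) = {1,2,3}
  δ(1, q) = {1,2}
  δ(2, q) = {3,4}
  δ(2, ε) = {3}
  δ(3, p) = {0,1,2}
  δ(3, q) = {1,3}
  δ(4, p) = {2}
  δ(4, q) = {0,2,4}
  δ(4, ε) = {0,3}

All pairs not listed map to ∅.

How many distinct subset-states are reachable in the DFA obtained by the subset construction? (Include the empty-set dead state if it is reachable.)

Start state of the DFA: {0} (ε-closure of the NFA start).
{0} --p--> {0,3,4}  [new]
{0} --q--> {0}  [seen]
{0,3,4} --p--> {0,1,2,3,4}  [new]
{0,3,4} --q--> {0,1,2,3,4}  [seen]
{0,1,2,3,4} --p--> {0,1,2,3,4}  [seen]
{0,1,2,3,4} --q--> {0,1,2,3,4}  [seen]
Reachable DFA states: {0}, {0,3,4}, {0,1,2,3,4}.

3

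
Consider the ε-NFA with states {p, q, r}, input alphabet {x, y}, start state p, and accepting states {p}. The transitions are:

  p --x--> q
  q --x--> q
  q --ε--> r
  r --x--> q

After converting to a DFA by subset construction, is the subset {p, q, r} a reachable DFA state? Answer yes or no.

no

Start state of the DFA: {p} (ε-closure of the NFA start).
{p} --x--> {q, r}  [new]
{p} --y--> ∅  [new]
{q, r} --x--> {q, r}  [seen]
{q, r} --y--> ∅  [seen]
∅ --x--> ∅  [seen]
∅ --y--> ∅  [seen]
Reachable DFA states: {p}, {q, r}, ∅.
{p, q, r} is not among them.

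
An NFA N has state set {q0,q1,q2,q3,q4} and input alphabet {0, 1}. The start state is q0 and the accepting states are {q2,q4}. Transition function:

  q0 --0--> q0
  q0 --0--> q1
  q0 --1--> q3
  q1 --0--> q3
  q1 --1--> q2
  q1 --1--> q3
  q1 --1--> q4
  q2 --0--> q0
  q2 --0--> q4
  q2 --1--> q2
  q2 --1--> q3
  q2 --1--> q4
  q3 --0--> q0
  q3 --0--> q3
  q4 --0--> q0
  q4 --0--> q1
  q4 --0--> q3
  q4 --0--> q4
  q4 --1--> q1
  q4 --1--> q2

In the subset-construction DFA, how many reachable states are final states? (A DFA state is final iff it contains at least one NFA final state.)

3

Start state of the DFA: {q0}.
{q0} --0--> {q0,q1}  [new]
{q0} --1--> {q3}  [new]
{q0,q1} --0--> {q0,q1,q3}  [new]
{q0,q1} --1--> {q2,q3,q4}  [new]
{q3} --0--> {q0,q3}  [new]
{q3} --1--> ∅  [new]
{q0,q1,q3} --0--> {q0,q1,q3}  [seen]
{q0,q1,q3} --1--> {q2,q3,q4}  [seen]
{q2,q3,q4} --0--> {q0,q1,q3,q4}  [new]
{q2,q3,q4} --1--> {q1,q2,q3,q4}  [new]
{q0,q3} --0--> {q0,q1,q3}  [seen]
{q0,q3} --1--> {q3}  [seen]
∅ --0--> ∅  [seen]
∅ --1--> ∅  [seen]
{q0,q1,q3,q4} --0--> {q0,q1,q3,q4}  [seen]
{q0,q1,q3,q4} --1--> {q1,q2,q3,q4}  [seen]
{q1,q2,q3,q4} --0--> {q0,q1,q3,q4}  [seen]
{q1,q2,q3,q4} --1--> {q1,q2,q3,q4}  [seen]
Reachable DFA states: {q0}, {q0,q1}, {q3}, {q0,q1,q3}, {q2,q3,q4}, {q0,q3}, ∅, {q0,q1,q3,q4}, {q1,q2,q3,q4}.
Accepting DFA states (contain an NFA accepting state): {q2,q3,q4}, {q0,q1,q3,q4}, {q1,q2,q3,q4}.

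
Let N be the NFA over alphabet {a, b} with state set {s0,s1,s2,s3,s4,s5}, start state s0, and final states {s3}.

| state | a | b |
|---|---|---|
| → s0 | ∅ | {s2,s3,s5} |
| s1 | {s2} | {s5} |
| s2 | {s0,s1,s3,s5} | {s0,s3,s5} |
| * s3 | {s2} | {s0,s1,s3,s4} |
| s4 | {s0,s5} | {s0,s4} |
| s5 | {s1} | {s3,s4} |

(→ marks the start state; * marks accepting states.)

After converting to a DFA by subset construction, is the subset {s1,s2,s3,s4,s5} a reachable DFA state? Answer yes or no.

no

Start state of the DFA: {s0}.
{s0} --a--> ∅  [new]
{s0} --b--> {s2,s3,s5}  [new]
∅ --a--> ∅  [seen]
∅ --b--> ∅  [seen]
{s2,s3,s5} --a--> {s0,s1,s2,s3,s5}  [new]
{s2,s3,s5} --b--> {s0,s1,s3,s4,s5}  [new]
{s0,s1,s2,s3,s5} --a--> {s0,s1,s2,s3,s5}  [seen]
{s0,s1,s2,s3,s5} --b--> {s0,s1,s2,s3,s4,s5}  [new]
{s0,s1,s3,s4,s5} --a--> {s0,s1,s2,s5}  [new]
{s0,s1,s3,s4,s5} --b--> {s0,s1,s2,s3,s4,s5}  [seen]
{s0,s1,s2,s3,s4,s5} --a--> {s0,s1,s2,s3,s5}  [seen]
{s0,s1,s2,s3,s4,s5} --b--> {s0,s1,s2,s3,s4,s5}  [seen]
{s0,s1,s2,s5} --a--> {s0,s1,s2,s3,s5}  [seen]
{s0,s1,s2,s5} --b--> {s0,s2,s3,s4,s5}  [new]
{s0,s2,s3,s4,s5} --a--> {s0,s1,s2,s3,s5}  [seen]
{s0,s2,s3,s4,s5} --b--> {s0,s1,s2,s3,s4,s5}  [seen]
Reachable DFA states: {s0}, ∅, {s2,s3,s5}, {s0,s1,s2,s3,s5}, {s0,s1,s3,s4,s5}, {s0,s1,s2,s3,s4,s5}, {s0,s1,s2,s5}, {s0,s2,s3,s4,s5}.
{s1,s2,s3,s4,s5} is not among them.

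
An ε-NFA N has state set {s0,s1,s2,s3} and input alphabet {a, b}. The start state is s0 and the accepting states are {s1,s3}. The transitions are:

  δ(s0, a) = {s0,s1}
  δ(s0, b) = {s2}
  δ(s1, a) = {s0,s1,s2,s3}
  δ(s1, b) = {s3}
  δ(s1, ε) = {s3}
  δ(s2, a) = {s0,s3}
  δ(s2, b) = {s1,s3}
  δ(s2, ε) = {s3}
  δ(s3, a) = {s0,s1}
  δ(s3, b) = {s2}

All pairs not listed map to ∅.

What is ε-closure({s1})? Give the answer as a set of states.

{s1,s3}

Begin with {s1}.
s1 →ε {s3}; add s3.
ε-closure = {s1,s3}.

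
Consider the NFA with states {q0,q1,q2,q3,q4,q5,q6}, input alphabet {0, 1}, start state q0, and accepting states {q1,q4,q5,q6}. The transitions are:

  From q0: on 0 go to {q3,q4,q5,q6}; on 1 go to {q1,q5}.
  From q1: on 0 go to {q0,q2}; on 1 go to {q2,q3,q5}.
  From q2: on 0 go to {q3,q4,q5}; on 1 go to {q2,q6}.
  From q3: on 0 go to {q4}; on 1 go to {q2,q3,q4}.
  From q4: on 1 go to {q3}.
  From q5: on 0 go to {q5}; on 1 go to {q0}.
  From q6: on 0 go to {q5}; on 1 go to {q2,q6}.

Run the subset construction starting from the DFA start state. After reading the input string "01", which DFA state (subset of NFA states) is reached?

Start: {q0}.
δ(q0,0) = {q3,q4,q5,q6}.
Union: {q3,q4,q5,q6}.
After 0: {q3,q4,q5,q6}.
δ(q3,1) = {q2,q3,q4}; δ(q4,1) = {q3}; δ(q5,1) = {q0}; δ(q6,1) = {q2,q6}.
Union: {q0,q2,q3,q4,q6}.
After 1: {q0,q2,q3,q4,q6}.

{q0,q2,q3,q4,q6}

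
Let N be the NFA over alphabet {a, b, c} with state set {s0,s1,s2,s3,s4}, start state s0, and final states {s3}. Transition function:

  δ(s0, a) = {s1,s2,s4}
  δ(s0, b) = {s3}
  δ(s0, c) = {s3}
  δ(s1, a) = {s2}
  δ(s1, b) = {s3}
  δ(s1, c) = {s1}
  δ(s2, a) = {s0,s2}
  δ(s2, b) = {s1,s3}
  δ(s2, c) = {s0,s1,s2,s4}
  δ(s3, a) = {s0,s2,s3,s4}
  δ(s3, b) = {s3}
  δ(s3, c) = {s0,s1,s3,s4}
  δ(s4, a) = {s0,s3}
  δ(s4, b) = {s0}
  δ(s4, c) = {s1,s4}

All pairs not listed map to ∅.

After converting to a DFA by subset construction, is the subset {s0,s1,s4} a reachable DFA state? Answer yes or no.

no

Start state of the DFA: {s0}.
{s0} --a--> {s1,s2,s4}  [new]
{s0} --b--> {s3}  [new]
{s0} --c--> {s3}  [seen]
{s1,s2,s4} --a--> {s0,s2,s3}  [new]
{s1,s2,s4} --b--> {s0,s1,s3}  [new]
{s1,s2,s4} --c--> {s0,s1,s2,s4}  [new]
{s3} --a--> {s0,s2,s3,s4}  [new]
{s3} --b--> {s3}  [seen]
{s3} --c--> {s0,s1,s3,s4}  [new]
{s0,s2,s3} --a--> {s0,s1,s2,s3,s4}  [new]
{s0,s2,s3} --b--> {s1,s3}  [new]
{s0,s2,s3} --c--> {s0,s1,s2,s3,s4}  [seen]
{s0,s1,s3} --a--> {s0,s1,s2,s3,s4}  [seen]
{s0,s1,s3} --b--> {s3}  [seen]
{s0,s1,s3} --c--> {s0,s1,s3,s4}  [seen]
{s0,s1,s2,s4} --a--> {s0,s1,s2,s3,s4}  [seen]
{s0,s1,s2,s4} --b--> {s0,s1,s3}  [seen]
{s0,s1,s2,s4} --c--> {s0,s1,s2,s3,s4}  [seen]
{s0,s2,s3,s4} --a--> {s0,s1,s2,s3,s4}  [seen]
{s0,s2,s3,s4} --b--> {s0,s1,s3}  [seen]
{s0,s2,s3,s4} --c--> {s0,s1,s2,s3,s4}  [seen]
{s0,s1,s3,s4} --a--> {s0,s1,s2,s3,s4}  [seen]
{s0,s1,s3,s4} --b--> {s0,s3}  [new]
{s0,s1,s3,s4} --c--> {s0,s1,s3,s4}  [seen]
{s0,s1,s2,s3,s4} --a--> {s0,s1,s2,s3,s4}  [seen]
{s0,s1,s2,s3,s4} --b--> {s0,s1,s3}  [seen]
{s0,s1,s2,s3,s4} --c--> {s0,s1,s2,s3,s4}  [seen]
{s1,s3} --a--> {s0,s2,s3,s4}  [seen]
{s1,s3} --b--> {s3}  [seen]
{s1,s3} --c--> {s0,s1,s3,s4}  [seen]
{s0,s3} --a--> {s0,s1,s2,s3,s4}  [seen]
{s0,s3} --b--> {s3}  [seen]
{s0,s3} --c--> {s0,s1,s3,s4}  [seen]
Reachable DFA states: {s0}, {s1,s2,s4}, {s3}, {s0,s2,s3}, {s0,s1,s3}, {s0,s1,s2,s4}, {s0,s2,s3,s4}, {s0,s1,s3,s4}, {s0,s1,s2,s3,s4}, {s1,s3}, {s0,s3}.
{s0,s1,s4} is not among them.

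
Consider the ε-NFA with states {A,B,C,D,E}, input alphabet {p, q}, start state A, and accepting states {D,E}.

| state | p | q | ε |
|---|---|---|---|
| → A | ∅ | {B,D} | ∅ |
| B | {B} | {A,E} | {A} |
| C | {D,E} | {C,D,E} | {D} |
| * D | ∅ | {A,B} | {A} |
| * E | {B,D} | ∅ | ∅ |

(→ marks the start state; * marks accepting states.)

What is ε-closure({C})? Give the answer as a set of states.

Begin with {C}.
C →ε {D}; add D.
D →ε {A}; add A.
ε-closure = {A,C,D}.

{A,C,D}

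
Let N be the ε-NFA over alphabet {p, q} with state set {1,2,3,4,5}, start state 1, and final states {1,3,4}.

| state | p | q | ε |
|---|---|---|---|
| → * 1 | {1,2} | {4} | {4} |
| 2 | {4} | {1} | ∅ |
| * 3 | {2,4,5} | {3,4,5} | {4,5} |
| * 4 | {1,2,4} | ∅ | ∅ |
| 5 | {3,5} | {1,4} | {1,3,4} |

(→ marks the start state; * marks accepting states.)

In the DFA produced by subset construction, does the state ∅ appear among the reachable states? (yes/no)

Start state of the DFA: {1,4} (ε-closure of the NFA start).
{1,4} --p--> {1,2,4}  [new]
{1,4} --q--> {4}  [new]
{1,2,4} --p--> {1,2,4}  [seen]
{1,2,4} --q--> {1,4}  [seen]
{4} --p--> {1,2,4}  [seen]
{4} --q--> ∅  [new]
∅ --p--> ∅  [seen]
∅ --q--> ∅  [seen]
Reachable DFA states: {1,4}, {1,2,4}, {4}, ∅.
∅ is among them.

yes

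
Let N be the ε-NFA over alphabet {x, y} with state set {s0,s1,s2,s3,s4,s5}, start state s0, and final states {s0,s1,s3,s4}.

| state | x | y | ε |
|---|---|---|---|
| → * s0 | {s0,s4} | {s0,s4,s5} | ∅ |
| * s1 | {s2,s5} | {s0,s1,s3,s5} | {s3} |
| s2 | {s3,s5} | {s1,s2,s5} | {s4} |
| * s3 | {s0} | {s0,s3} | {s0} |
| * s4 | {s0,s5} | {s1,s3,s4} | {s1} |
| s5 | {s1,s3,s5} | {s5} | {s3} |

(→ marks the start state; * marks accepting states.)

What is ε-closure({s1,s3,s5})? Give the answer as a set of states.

Begin with {s1,s3,s5}.
s3 →ε {s0}; add s0.
ε-closure = {s0,s1,s3,s5}.

{s0,s1,s3,s5}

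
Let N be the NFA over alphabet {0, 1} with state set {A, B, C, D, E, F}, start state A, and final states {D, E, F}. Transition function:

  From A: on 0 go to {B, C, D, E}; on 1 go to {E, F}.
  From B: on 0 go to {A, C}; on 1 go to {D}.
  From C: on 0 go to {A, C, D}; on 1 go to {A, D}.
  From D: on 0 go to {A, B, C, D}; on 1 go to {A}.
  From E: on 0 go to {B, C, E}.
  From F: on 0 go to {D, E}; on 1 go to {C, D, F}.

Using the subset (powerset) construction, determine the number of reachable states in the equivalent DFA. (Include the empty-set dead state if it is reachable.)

11

Start state of the DFA: {A}.
{A} --0--> {B, C, D, E}  [new]
{A} --1--> {E, F}  [new]
{B, C, D, E} --0--> {A, B, C, D, E}  [new]
{B, C, D, E} --1--> {A, D}  [new]
{E, F} --0--> {B, C, D, E}  [seen]
{E, F} --1--> {C, D, F}  [new]
{A, B, C, D, E} --0--> {A, B, C, D, E}  [seen]
{A, B, C, D, E} --1--> {A, D, E, F}  [new]
{A, D} --0--> {A, B, C, D, E}  [seen]
{A, D} --1--> {A, E, F}  [new]
{C, D, F} --0--> {A, B, C, D, E}  [seen]
{C, D, F} --1--> {A, C, D, F}  [new]
{A, D, E, F} --0--> {A, B, C, D, E}  [seen]
{A, D, E, F} --1--> {A, C, D, E, F}  [new]
{A, E, F} --0--> {B, C, D, E}  [seen]
{A, E, F} --1--> {C, D, E, F}  [new]
{A, C, D, F} --0--> {A, B, C, D, E}  [seen]
{A, C, D, F} --1--> {A, C, D, E, F}  [seen]
{A, C, D, E, F} --0--> {A, B, C, D, E}  [seen]
{A, C, D, E, F} --1--> {A, C, D, E, F}  [seen]
{C, D, E, F} --0--> {A, B, C, D, E}  [seen]
{C, D, E, F} --1--> {A, C, D, F}  [seen]
Reachable DFA states: {A}, {B, C, D, E}, {E, F}, {A, B, C, D, E}, {A, D}, {C, D, F}, {A, D, E, F}, {A, E, F}, {A, C, D, F}, {A, C, D, E, F}, {C, D, E, F}.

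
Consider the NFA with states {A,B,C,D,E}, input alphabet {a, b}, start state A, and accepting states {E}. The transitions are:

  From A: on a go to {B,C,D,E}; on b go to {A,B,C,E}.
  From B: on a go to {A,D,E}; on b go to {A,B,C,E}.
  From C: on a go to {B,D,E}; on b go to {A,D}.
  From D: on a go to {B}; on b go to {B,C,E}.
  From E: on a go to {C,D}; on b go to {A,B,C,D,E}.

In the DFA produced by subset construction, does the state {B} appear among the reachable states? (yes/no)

no

Start state of the DFA: {A}.
{A} --a--> {B,C,D,E}  [new]
{A} --b--> {A,B,C,E}  [new]
{B,C,D,E} --a--> {A,B,C,D,E}  [new]
{B,C,D,E} --b--> {A,B,C,D,E}  [seen]
{A,B,C,E} --a--> {A,B,C,D,E}  [seen]
{A,B,C,E} --b--> {A,B,C,D,E}  [seen]
{A,B,C,D,E} --a--> {A,B,C,D,E}  [seen]
{A,B,C,D,E} --b--> {A,B,C,D,E}  [seen]
Reachable DFA states: {A}, {B,C,D,E}, {A,B,C,E}, {A,B,C,D,E}.
{B} is not among them.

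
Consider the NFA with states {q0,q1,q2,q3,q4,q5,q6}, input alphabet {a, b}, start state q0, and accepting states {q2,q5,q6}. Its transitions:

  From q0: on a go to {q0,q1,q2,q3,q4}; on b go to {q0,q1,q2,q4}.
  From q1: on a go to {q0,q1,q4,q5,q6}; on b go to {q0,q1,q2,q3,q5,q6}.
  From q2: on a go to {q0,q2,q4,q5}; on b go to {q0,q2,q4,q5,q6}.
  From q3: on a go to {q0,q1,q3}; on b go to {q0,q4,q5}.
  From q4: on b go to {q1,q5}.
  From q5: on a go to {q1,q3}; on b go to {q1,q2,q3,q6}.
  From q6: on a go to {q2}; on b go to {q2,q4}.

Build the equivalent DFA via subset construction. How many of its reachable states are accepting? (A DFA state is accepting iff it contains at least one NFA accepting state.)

3

Start state of the DFA: {q0}.
{q0} --a--> {q0,q1,q2,q3,q4}  [new]
{q0} --b--> {q0,q1,q2,q4}  [new]
{q0,q1,q2,q3,q4} --a--> {q0,q1,q2,q3,q4,q5,q6}  [new]
{q0,q1,q2,q3,q4} --b--> {q0,q1,q2,q3,q4,q5,q6}  [seen]
{q0,q1,q2,q4} --a--> {q0,q1,q2,q3,q4,q5,q6}  [seen]
{q0,q1,q2,q4} --b--> {q0,q1,q2,q3,q4,q5,q6}  [seen]
{q0,q1,q2,q3,q4,q5,q6} --a--> {q0,q1,q2,q3,q4,q5,q6}  [seen]
{q0,q1,q2,q3,q4,q5,q6} --b--> {q0,q1,q2,q3,q4,q5,q6}  [seen]
Reachable DFA states: {q0}, {q0,q1,q2,q3,q4}, {q0,q1,q2,q4}, {q0,q1,q2,q3,q4,q5,q6}.
Accepting DFA states (contain an NFA accepting state): {q0,q1,q2,q3,q4}, {q0,q1,q2,q4}, {q0,q1,q2,q3,q4,q5,q6}.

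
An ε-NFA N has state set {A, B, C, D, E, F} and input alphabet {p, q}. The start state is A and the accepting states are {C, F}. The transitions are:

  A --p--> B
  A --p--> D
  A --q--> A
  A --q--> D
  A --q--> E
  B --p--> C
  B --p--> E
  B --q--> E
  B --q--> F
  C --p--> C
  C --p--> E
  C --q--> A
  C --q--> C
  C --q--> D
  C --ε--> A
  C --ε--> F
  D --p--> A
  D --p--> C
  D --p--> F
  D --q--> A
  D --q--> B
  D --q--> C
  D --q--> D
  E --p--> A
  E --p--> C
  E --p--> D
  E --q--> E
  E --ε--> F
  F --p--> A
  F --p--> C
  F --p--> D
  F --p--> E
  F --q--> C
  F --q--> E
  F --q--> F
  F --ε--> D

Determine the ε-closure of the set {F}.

Begin with {F}.
F →ε {D}; add D.
ε-closure = {D, F}.

{D, F}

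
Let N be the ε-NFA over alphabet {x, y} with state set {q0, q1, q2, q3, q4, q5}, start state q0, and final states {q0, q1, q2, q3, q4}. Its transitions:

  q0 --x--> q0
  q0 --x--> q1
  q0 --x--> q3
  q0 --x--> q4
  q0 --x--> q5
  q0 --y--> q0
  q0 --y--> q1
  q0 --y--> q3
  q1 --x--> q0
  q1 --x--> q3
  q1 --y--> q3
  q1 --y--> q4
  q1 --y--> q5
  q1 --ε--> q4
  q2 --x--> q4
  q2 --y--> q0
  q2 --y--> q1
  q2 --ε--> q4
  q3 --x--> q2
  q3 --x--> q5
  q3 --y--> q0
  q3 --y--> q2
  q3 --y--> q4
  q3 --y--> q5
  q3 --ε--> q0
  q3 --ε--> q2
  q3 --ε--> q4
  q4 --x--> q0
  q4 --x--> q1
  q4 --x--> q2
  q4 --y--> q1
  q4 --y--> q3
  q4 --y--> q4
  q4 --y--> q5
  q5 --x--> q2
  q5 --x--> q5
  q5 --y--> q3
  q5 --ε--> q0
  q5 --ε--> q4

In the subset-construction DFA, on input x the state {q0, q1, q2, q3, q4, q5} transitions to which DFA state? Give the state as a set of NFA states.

δ(q0,x) = {q0, q1, q3, q4, q5}; δ(q1,x) = {q0, q3}; δ(q2,x) = {q4}; δ(q3,x) = {q2, q5}; δ(q4,x) = {q0, q1, q2}; δ(q5,x) = {q2, q5}.
Union: {q0, q1, q2, q3, q4, q5}.

{q0, q1, q2, q3, q4, q5}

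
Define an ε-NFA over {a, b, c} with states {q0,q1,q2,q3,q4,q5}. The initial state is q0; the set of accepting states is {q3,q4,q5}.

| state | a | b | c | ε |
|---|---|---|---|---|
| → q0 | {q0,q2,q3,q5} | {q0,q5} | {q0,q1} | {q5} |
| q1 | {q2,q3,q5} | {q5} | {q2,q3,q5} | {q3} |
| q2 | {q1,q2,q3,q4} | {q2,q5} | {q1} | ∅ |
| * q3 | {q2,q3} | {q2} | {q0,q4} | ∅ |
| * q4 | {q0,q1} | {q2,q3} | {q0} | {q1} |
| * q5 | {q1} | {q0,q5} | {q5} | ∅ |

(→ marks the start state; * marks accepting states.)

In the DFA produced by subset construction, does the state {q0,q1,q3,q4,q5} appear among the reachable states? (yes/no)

yes

Start state of the DFA: {q0,q5} (ε-closure of the NFA start).
{q0,q5} --a--> {q0,q1,q2,q3,q5}  [new]
{q0,q5} --b--> {q0,q5}  [seen]
{q0,q5} --c--> {q0,q1,q3,q5}  [new]
{q0,q1,q2,q3,q5} --a--> {q0,q1,q2,q3,q4,q5}  [new]
{q0,q1,q2,q3,q5} --b--> {q0,q2,q5}  [new]
{q0,q1,q2,q3,q5} --c--> {q0,q1,q2,q3,q4,q5}  [seen]
{q0,q1,q3,q5} --a--> {q0,q1,q2,q3,q5}  [seen]
{q0,q1,q3,q5} --b--> {q0,q2,q5}  [seen]
{q0,q1,q3,q5} --c--> {q0,q1,q2,q3,q4,q5}  [seen]
{q0,q1,q2,q3,q4,q5} --a--> {q0,q1,q2,q3,q4,q5}  [seen]
{q0,q1,q2,q3,q4,q5} --b--> {q0,q2,q3,q5}  [new]
{q0,q1,q2,q3,q4,q5} --c--> {q0,q1,q2,q3,q4,q5}  [seen]
{q0,q2,q5} --a--> {q0,q1,q2,q3,q4,q5}  [seen]
{q0,q2,q5} --b--> {q0,q2,q5}  [seen]
{q0,q2,q5} --c--> {q0,q1,q3,q5}  [seen]
{q0,q2,q3,q5} --a--> {q0,q1,q2,q3,q4,q5}  [seen]
{q0,q2,q3,q5} --b--> {q0,q2,q5}  [seen]
{q0,q2,q3,q5} --c--> {q0,q1,q3,q4,q5}  [new]
{q0,q1,q3,q4,q5} --a--> {q0,q1,q2,q3,q5}  [seen]
{q0,q1,q3,q4,q5} --b--> {q0,q2,q3,q5}  [seen]
{q0,q1,q3,q4,q5} --c--> {q0,q1,q2,q3,q4,q5}  [seen]
Reachable DFA states: {q0,q5}, {q0,q1,q2,q3,q5}, {q0,q1,q3,q5}, {q0,q1,q2,q3,q4,q5}, {q0,q2,q5}, {q0,q2,q3,q5}, {q0,q1,q3,q4,q5}.
{q0,q1,q3,q4,q5} is among them.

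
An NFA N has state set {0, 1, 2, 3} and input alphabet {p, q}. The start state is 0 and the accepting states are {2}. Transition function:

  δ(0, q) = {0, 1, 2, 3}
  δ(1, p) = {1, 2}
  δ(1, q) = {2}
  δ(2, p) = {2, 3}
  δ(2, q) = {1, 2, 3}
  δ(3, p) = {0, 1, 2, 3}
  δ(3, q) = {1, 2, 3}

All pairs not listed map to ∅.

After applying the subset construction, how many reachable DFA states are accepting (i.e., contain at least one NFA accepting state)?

Start state of the DFA: {0}.
{0} --p--> ∅  [new]
{0} --q--> {0, 1, 2, 3}  [new]
∅ --p--> ∅  [seen]
∅ --q--> ∅  [seen]
{0, 1, 2, 3} --p--> {0, 1, 2, 3}  [seen]
{0, 1, 2, 3} --q--> {0, 1, 2, 3}  [seen]
Reachable DFA states: {0}, ∅, {0, 1, 2, 3}.
Accepting DFA states (contain an NFA accepting state): {0, 1, 2, 3}.

1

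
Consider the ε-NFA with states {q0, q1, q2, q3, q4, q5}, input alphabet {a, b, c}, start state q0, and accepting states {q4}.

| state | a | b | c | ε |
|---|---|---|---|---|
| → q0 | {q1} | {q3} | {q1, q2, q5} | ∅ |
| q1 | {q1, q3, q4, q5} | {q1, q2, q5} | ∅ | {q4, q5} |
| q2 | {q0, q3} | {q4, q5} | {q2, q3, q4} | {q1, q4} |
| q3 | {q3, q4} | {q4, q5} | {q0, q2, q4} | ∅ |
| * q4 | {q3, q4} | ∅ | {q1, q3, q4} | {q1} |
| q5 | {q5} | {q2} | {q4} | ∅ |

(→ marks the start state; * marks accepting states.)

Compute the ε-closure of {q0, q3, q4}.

Begin with {q0, q3, q4}.
q4 →ε {q1}; add q1.
q1 →ε {q4, q5}; add q5.
ε-closure = {q0, q1, q3, q4, q5}.

{q0, q1, q3, q4, q5}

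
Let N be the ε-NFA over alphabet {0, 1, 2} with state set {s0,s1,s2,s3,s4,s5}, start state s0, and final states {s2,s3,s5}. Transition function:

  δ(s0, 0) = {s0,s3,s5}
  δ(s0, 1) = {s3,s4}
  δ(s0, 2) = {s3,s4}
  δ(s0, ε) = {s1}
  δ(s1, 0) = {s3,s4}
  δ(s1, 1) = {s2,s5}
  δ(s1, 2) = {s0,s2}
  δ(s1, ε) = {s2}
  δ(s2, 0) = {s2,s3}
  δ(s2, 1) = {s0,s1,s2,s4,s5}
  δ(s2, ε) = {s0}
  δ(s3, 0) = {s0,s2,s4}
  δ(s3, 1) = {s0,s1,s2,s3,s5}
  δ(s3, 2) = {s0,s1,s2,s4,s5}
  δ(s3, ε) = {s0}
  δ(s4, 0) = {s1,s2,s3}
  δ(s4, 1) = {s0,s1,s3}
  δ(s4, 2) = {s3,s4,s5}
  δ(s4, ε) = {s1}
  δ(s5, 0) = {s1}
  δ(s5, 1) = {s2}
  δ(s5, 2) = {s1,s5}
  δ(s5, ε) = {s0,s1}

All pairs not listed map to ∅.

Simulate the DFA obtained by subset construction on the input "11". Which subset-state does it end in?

{s0,s1,s2,s3,s4,s5}

Start: {s0,s1,s2}.
δ(s0,1) = {s3,s4}; δ(s1,1) = {s2,s5}; δ(s2,1) = {s0,s1,s2,s4,s5}.
Union: {s0,s1,s2,s3,s4,s5}.
After 1: {s0,s1,s2,s3,s4,s5}.
δ(s0,1) = {s3,s4}; δ(s1,1) = {s2,s5}; δ(s2,1) = {s0,s1,s2,s4,s5}; δ(s3,1) = {s0,s1,s2,s3,s5}; δ(s4,1) = {s0,s1,s3}; δ(s5,1) = {s2}.
Union: {s0,s1,s2,s3,s4,s5}.
After 1: {s0,s1,s2,s3,s4,s5}.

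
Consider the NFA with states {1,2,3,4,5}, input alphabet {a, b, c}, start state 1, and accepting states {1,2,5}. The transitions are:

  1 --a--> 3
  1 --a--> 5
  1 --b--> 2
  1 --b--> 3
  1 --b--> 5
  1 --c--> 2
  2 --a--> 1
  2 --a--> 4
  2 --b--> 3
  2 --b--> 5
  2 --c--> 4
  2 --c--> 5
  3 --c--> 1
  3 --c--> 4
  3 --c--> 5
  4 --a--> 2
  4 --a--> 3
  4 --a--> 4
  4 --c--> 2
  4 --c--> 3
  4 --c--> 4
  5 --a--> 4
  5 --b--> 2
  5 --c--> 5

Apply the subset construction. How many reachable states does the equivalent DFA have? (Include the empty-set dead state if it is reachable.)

Start state of the DFA: {1}.
{1} --a--> {3,5}  [new]
{1} --b--> {2,3,5}  [new]
{1} --c--> {2}  [new]
{3,5} --a--> {4}  [new]
{3,5} --b--> {2}  [seen]
{3,5} --c--> {1,4,5}  [new]
{2,3,5} --a--> {1,4}  [new]
{2,3,5} --b--> {2,3,5}  [seen]
{2,3,5} --c--> {1,4,5}  [seen]
{2} --a--> {1,4}  [seen]
{2} --b--> {3,5}  [seen]
{2} --c--> {4,5}  [new]
{4} --a--> {2,3,4}  [new]
{4} --b--> ∅  [new]
{4} --c--> {2,3,4}  [seen]
{1,4,5} --a--> {2,3,4,5}  [new]
{1,4,5} --b--> {2,3,5}  [seen]
{1,4,5} --c--> {2,3,4,5}  [seen]
{1,4} --a--> {2,3,4,5}  [seen]
{1,4} --b--> {2,3,5}  [seen]
{1,4} --c--> {2,3,4}  [seen]
{4,5} --a--> {2,3,4}  [seen]
{4,5} --b--> {2}  [seen]
{4,5} --c--> {2,3,4,5}  [seen]
{2,3,4} --a--> {1,2,3,4}  [new]
{2,3,4} --b--> {3,5}  [seen]
{2,3,4} --c--> {1,2,3,4,5}  [new]
∅ --a--> ∅  [seen]
∅ --b--> ∅  [seen]
∅ --c--> ∅  [seen]
{2,3,4,5} --a--> {1,2,3,4}  [seen]
{2,3,4,5} --b--> {2,3,5}  [seen]
{2,3,4,5} --c--> {1,2,3,4,5}  [seen]
{1,2,3,4} --a--> {1,2,3,4,5}  [seen]
{1,2,3,4} --b--> {2,3,5}  [seen]
{1,2,3,4} --c--> {1,2,3,4,5}  [seen]
{1,2,3,4,5} --a--> {1,2,3,4,5}  [seen]
{1,2,3,4,5} --b--> {2,3,5}  [seen]
{1,2,3,4,5} --c--> {1,2,3,4,5}  [seen]
Reachable DFA states: {1}, {3,5}, {2,3,5}, {2}, {4}, {1,4,5}, {1,4}, {4,5}, {2,3,4}, ∅, {2,3,4,5}, {1,2,3,4}, {1,2,3,4,5}.

13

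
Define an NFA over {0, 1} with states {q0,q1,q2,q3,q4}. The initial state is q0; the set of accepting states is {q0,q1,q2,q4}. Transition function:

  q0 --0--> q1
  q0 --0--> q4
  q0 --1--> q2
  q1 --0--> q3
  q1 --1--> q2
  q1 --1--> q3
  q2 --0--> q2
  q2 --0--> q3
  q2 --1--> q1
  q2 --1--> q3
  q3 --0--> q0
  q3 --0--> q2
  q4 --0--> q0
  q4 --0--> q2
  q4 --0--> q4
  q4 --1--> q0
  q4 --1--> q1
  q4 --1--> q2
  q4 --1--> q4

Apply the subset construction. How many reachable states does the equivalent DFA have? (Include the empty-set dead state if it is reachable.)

Start state of the DFA: {q0}.
{q0} --0--> {q1,q4}  [new]
{q0} --1--> {q2}  [new]
{q1,q4} --0--> {q0,q2,q3,q4}  [new]
{q1,q4} --1--> {q0,q1,q2,q3,q4}  [new]
{q2} --0--> {q2,q3}  [new]
{q2} --1--> {q1,q3}  [new]
{q0,q2,q3,q4} --0--> {q0,q1,q2,q3,q4}  [seen]
{q0,q2,q3,q4} --1--> {q0,q1,q2,q3,q4}  [seen]
{q0,q1,q2,q3,q4} --0--> {q0,q1,q2,q3,q4}  [seen]
{q0,q1,q2,q3,q4} --1--> {q0,q1,q2,q3,q4}  [seen]
{q2,q3} --0--> {q0,q2,q3}  [new]
{q2,q3} --1--> {q1,q3}  [seen]
{q1,q3} --0--> {q0,q2,q3}  [seen]
{q1,q3} --1--> {q2,q3}  [seen]
{q0,q2,q3} --0--> {q0,q1,q2,q3,q4}  [seen]
{q0,q2,q3} --1--> {q1,q2,q3}  [new]
{q1,q2,q3} --0--> {q0,q2,q3}  [seen]
{q1,q2,q3} --1--> {q1,q2,q3}  [seen]
Reachable DFA states: {q0}, {q1,q4}, {q2}, {q0,q2,q3,q4}, {q0,q1,q2,q3,q4}, {q2,q3}, {q1,q3}, {q0,q2,q3}, {q1,q2,q3}.

9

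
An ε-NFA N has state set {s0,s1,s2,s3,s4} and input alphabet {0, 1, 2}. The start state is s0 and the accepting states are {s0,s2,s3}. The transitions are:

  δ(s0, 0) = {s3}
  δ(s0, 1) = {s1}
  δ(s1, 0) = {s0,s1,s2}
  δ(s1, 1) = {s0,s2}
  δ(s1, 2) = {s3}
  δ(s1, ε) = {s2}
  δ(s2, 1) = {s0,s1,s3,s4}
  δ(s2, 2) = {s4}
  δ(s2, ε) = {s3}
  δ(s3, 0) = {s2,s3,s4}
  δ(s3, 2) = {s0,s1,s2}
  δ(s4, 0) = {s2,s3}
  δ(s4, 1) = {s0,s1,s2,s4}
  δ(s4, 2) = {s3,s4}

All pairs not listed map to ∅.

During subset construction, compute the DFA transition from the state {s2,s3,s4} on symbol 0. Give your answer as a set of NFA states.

{s2,s3,s4}

δ(s2,0) = ∅; δ(s3,0) = {s2,s3,s4}; δ(s4,0) = {s2,s3}.
Union: {s2,s3,s4}.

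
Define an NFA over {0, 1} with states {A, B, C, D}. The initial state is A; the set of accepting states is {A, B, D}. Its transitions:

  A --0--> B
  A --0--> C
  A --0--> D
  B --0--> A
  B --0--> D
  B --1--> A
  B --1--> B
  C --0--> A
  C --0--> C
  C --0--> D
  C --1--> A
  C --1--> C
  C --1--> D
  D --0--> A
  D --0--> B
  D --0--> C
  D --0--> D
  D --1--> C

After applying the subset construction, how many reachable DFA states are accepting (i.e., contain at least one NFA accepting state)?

3

Start state of the DFA: {A}.
{A} --0--> {B, C, D}  [new]
{A} --1--> ∅  [new]
{B, C, D} --0--> {A, B, C, D}  [new]
{B, C, D} --1--> {A, B, C, D}  [seen]
∅ --0--> ∅  [seen]
∅ --1--> ∅  [seen]
{A, B, C, D} --0--> {A, B, C, D}  [seen]
{A, B, C, D} --1--> {A, B, C, D}  [seen]
Reachable DFA states: {A}, {B, C, D}, ∅, {A, B, C, D}.
Accepting DFA states (contain an NFA accepting state): {A}, {B, C, D}, {A, B, C, D}.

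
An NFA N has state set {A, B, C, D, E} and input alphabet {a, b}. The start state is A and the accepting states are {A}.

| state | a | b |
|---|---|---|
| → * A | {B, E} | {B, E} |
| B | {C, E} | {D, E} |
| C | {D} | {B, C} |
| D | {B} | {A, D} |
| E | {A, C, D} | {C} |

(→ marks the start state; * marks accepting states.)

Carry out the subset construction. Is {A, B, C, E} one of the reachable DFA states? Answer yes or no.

Start state of the DFA: {A}.
{A} --a--> {B, E}  [new]
{A} --b--> {B, E}  [seen]
{B, E} --a--> {A, C, D, E}  [new]
{B, E} --b--> {C, D, E}  [new]
{A, C, D, E} --a--> {A, B, C, D, E}  [new]
{A, C, D, E} --b--> {A, B, C, D, E}  [seen]
{C, D, E} --a--> {A, B, C, D}  [new]
{C, D, E} --b--> {A, B, C, D}  [seen]
{A, B, C, D, E} --a--> {A, B, C, D, E}  [seen]
{A, B, C, D, E} --b--> {A, B, C, D, E}  [seen]
{A, B, C, D} --a--> {B, C, D, E}  [new]
{A, B, C, D} --b--> {A, B, C, D, E}  [seen]
{B, C, D, E} --a--> {A, B, C, D, E}  [seen]
{B, C, D, E} --b--> {A, B, C, D, E}  [seen]
Reachable DFA states: {A}, {B, E}, {A, C, D, E}, {C, D, E}, {A, B, C, D, E}, {A, B, C, D}, {B, C, D, E}.
{A, B, C, E} is not among them.

no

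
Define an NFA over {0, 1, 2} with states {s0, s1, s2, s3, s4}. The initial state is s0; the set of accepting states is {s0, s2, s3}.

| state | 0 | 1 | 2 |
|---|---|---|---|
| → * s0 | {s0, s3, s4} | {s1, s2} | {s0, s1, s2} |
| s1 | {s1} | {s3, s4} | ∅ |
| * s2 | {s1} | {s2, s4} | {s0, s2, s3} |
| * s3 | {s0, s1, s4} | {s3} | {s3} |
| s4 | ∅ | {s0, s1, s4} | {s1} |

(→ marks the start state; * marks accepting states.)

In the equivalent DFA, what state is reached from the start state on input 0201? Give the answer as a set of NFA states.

Start: {s0}.
δ(s0,0) = {s0, s3, s4}.
Union: {s0, s3, s4}.
After 0: {s0, s3, s4}.
δ(s0,2) = {s0, s1, s2}; δ(s3,2) = {s3}; δ(s4,2) = {s1}.
Union: {s0, s1, s2, s3}.
After 2: {s0, s1, s2, s3}.
δ(s0,0) = {s0, s3, s4}; δ(s1,0) = {s1}; δ(s2,0) = {s1}; δ(s3,0) = {s0, s1, s4}.
Union: {s0, s1, s3, s4}.
After 0: {s0, s1, s3, s4}.
δ(s0,1) = {s1, s2}; δ(s1,1) = {s3, s4}; δ(s3,1) = {s3}; δ(s4,1) = {s0, s1, s4}.
Union: {s0, s1, s2, s3, s4}.
After 1: {s0, s1, s2, s3, s4}.

{s0, s1, s2, s3, s4}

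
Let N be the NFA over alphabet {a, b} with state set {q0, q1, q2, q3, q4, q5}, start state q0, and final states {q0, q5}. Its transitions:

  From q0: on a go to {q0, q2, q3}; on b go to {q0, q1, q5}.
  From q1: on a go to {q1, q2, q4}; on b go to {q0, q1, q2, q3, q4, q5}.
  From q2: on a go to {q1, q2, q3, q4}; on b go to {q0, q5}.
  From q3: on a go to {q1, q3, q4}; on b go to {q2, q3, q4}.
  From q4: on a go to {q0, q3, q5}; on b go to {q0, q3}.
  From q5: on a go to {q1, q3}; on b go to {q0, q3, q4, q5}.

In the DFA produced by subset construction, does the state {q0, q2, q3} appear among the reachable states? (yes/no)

Start state of the DFA: {q0}.
{q0} --a--> {q0, q2, q3}  [new]
{q0} --b--> {q0, q1, q5}  [new]
{q0, q2, q3} --a--> {q0, q1, q2, q3, q4}  [new]
{q0, q2, q3} --b--> {q0, q1, q2, q3, q4, q5}  [new]
{q0, q1, q5} --a--> {q0, q1, q2, q3, q4}  [seen]
{q0, q1, q5} --b--> {q0, q1, q2, q3, q4, q5}  [seen]
{q0, q1, q2, q3, q4} --a--> {q0, q1, q2, q3, q4, q5}  [seen]
{q0, q1, q2, q3, q4} --b--> {q0, q1, q2, q3, q4, q5}  [seen]
{q0, q1, q2, q3, q4, q5} --a--> {q0, q1, q2, q3, q4, q5}  [seen]
{q0, q1, q2, q3, q4, q5} --b--> {q0, q1, q2, q3, q4, q5}  [seen]
Reachable DFA states: {q0}, {q0, q2, q3}, {q0, q1, q5}, {q0, q1, q2, q3, q4}, {q0, q1, q2, q3, q4, q5}.
{q0, q2, q3} is among them.

yes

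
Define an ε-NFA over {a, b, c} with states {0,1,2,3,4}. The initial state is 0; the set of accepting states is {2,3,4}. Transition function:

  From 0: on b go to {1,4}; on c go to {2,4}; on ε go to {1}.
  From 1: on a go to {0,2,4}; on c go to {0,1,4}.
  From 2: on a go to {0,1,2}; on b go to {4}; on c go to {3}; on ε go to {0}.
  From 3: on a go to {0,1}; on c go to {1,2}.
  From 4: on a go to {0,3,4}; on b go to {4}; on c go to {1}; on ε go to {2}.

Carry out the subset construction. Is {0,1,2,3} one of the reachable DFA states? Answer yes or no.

no

Start state of the DFA: {0,1} (ε-closure of the NFA start).
{0,1} --a--> {0,1,2,4}  [new]
{0,1} --b--> {0,1,2,4}  [seen]
{0,1} --c--> {0,1,2,4}  [seen]
{0,1,2,4} --a--> {0,1,2,3,4}  [new]
{0,1,2,4} --b--> {0,1,2,4}  [seen]
{0,1,2,4} --c--> {0,1,2,3,4}  [seen]
{0,1,2,3,4} --a--> {0,1,2,3,4}  [seen]
{0,1,2,3,4} --b--> {0,1,2,4}  [seen]
{0,1,2,3,4} --c--> {0,1,2,3,4}  [seen]
Reachable DFA states: {0,1}, {0,1,2,4}, {0,1,2,3,4}.
{0,1,2,3} is not among them.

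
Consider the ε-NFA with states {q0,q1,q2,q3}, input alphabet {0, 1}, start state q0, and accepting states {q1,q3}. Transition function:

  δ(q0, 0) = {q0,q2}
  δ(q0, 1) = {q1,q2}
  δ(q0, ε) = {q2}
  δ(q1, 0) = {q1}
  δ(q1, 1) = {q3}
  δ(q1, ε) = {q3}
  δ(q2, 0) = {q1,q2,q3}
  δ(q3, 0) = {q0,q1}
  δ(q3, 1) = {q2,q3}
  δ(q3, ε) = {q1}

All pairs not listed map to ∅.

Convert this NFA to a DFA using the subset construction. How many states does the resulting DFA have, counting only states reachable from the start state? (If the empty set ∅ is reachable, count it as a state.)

Start state of the DFA: {q0,q2} (ε-closure of the NFA start).
{q0,q2} --0--> {q0,q1,q2,q3}  [new]
{q0,q2} --1--> {q1,q2,q3}  [new]
{q0,q1,q2,q3} --0--> {q0,q1,q2,q3}  [seen]
{q0,q1,q2,q3} --1--> {q1,q2,q3}  [seen]
{q1,q2,q3} --0--> {q0,q1,q2,q3}  [seen]
{q1,q2,q3} --1--> {q1,q2,q3}  [seen]
Reachable DFA states: {q0,q2}, {q0,q1,q2,q3}, {q1,q2,q3}.

3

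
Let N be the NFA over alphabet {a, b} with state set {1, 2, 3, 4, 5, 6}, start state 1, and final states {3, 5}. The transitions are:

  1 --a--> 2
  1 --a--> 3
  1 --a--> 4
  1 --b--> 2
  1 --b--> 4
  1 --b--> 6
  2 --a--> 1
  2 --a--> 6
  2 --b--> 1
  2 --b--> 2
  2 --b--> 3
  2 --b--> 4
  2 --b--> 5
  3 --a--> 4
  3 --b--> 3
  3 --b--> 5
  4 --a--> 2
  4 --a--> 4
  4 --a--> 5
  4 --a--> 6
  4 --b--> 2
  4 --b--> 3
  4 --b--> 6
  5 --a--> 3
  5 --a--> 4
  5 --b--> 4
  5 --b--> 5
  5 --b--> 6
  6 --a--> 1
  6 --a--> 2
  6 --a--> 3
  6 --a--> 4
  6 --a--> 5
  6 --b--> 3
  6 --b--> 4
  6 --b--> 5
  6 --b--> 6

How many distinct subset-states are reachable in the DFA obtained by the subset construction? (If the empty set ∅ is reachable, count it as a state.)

5

Start state of the DFA: {1}.
{1} --a--> {2, 3, 4}  [new]
{1} --b--> {2, 4, 6}  [new]
{2, 3, 4} --a--> {1, 2, 4, 5, 6}  [new]
{2, 3, 4} --b--> {1, 2, 3, 4, 5, 6}  [new]
{2, 4, 6} --a--> {1, 2, 3, 4, 5, 6}  [seen]
{2, 4, 6} --b--> {1, 2, 3, 4, 5, 6}  [seen]
{1, 2, 4, 5, 6} --a--> {1, 2, 3, 4, 5, 6}  [seen]
{1, 2, 4, 5, 6} --b--> {1, 2, 3, 4, 5, 6}  [seen]
{1, 2, 3, 4, 5, 6} --a--> {1, 2, 3, 4, 5, 6}  [seen]
{1, 2, 3, 4, 5, 6} --b--> {1, 2, 3, 4, 5, 6}  [seen]
Reachable DFA states: {1}, {2, 3, 4}, {2, 4, 6}, {1, 2, 4, 5, 6}, {1, 2, 3, 4, 5, 6}.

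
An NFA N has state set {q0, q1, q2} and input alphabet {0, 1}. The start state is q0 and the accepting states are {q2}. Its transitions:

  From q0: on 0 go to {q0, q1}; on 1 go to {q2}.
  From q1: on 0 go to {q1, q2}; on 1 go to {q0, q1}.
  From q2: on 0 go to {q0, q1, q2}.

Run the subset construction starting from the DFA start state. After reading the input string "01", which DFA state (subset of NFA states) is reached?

{q0, q1, q2}

Start: {q0}.
δ(q0,0) = {q0, q1}.
Union: {q0, q1}.
After 0: {q0, q1}.
δ(q0,1) = {q2}; δ(q1,1) = {q0, q1}.
Union: {q0, q1, q2}.
After 1: {q0, q1, q2}.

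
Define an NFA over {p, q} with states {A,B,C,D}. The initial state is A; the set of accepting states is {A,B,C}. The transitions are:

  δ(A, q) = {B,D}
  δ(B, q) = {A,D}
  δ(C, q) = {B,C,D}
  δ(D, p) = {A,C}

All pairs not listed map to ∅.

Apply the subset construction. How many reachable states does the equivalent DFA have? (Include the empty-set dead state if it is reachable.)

7

Start state of the DFA: {A}.
{A} --p--> ∅  [new]
{A} --q--> {B,D}  [new]
∅ --p--> ∅  [seen]
∅ --q--> ∅  [seen]
{B,D} --p--> {A,C}  [new]
{B,D} --q--> {A,D}  [new]
{A,C} --p--> ∅  [seen]
{A,C} --q--> {B,C,D}  [new]
{A,D} --p--> {A,C}  [seen]
{A,D} --q--> {B,D}  [seen]
{B,C,D} --p--> {A,C}  [seen]
{B,C,D} --q--> {A,B,C,D}  [new]
{A,B,C,D} --p--> {A,C}  [seen]
{A,B,C,D} --q--> {A,B,C,D}  [seen]
Reachable DFA states: {A}, ∅, {B,D}, {A,C}, {A,D}, {B,C,D}, {A,B,C,D}.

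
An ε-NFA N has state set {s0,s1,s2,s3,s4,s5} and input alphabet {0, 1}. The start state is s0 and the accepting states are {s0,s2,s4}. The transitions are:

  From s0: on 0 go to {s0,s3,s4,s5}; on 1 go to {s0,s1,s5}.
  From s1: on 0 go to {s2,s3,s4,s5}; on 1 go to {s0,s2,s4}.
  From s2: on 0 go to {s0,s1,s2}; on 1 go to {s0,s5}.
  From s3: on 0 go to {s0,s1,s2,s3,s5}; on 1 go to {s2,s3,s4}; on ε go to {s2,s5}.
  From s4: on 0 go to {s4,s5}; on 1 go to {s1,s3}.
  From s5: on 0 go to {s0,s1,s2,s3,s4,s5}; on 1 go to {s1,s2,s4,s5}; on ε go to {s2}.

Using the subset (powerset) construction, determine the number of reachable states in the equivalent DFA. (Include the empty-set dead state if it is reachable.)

Start state of the DFA: {s0} (ε-closure of the NFA start).
{s0} --0--> {s0,s2,s3,s4,s5}  [new]
{s0} --1--> {s0,s1,s2,s5}  [new]
{s0,s2,s3,s4,s5} --0--> {s0,s1,s2,s3,s4,s5}  [new]
{s0,s2,s3,s4,s5} --1--> {s0,s1,s2,s3,s4,s5}  [seen]
{s0,s1,s2,s5} --0--> {s0,s1,s2,s3,s4,s5}  [seen]
{s0,s1,s2,s5} --1--> {s0,s1,s2,s4,s5}  [new]
{s0,s1,s2,s3,s4,s5} --0--> {s0,s1,s2,s3,s4,s5}  [seen]
{s0,s1,s2,s3,s4,s5} --1--> {s0,s1,s2,s3,s4,s5}  [seen]
{s0,s1,s2,s4,s5} --0--> {s0,s1,s2,s3,s4,s5}  [seen]
{s0,s1,s2,s4,s5} --1--> {s0,s1,s2,s3,s4,s5}  [seen]
Reachable DFA states: {s0}, {s0,s2,s3,s4,s5}, {s0,s1,s2,s5}, {s0,s1,s2,s3,s4,s5}, {s0,s1,s2,s4,s5}.

5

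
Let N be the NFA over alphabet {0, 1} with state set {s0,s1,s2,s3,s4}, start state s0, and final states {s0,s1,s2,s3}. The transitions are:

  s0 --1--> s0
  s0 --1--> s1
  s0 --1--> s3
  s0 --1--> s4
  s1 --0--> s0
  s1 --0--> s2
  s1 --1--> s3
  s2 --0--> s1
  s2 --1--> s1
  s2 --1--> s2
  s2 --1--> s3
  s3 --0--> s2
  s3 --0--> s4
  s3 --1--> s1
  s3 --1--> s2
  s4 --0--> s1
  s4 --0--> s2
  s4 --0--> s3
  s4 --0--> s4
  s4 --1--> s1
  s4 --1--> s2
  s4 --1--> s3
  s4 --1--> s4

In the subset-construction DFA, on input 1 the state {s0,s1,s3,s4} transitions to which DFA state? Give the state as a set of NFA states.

δ(s0,1) = {s0,s1,s3,s4}; δ(s1,1) = {s3}; δ(s3,1) = {s1,s2}; δ(s4,1) = {s1,s2,s3,s4}.
Union: {s0,s1,s2,s3,s4}.

{s0,s1,s2,s3,s4}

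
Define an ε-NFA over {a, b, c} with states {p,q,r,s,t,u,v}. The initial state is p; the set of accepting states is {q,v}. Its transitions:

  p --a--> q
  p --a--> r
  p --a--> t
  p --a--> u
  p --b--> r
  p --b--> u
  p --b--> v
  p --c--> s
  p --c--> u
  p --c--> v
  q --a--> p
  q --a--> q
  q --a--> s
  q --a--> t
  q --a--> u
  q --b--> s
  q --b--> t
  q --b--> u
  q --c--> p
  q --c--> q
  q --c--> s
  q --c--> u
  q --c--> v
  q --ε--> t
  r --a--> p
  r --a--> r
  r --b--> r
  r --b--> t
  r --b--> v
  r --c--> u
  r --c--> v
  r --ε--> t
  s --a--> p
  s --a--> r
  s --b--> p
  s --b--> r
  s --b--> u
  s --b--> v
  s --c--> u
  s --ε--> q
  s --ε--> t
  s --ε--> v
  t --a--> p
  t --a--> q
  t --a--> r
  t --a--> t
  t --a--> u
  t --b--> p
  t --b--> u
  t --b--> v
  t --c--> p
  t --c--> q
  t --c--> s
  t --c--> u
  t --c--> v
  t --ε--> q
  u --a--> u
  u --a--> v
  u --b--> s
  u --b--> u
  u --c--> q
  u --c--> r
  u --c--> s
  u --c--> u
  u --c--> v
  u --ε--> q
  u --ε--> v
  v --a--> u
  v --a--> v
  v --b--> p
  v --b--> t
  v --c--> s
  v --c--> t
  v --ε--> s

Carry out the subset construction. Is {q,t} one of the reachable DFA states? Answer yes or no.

Start state of the DFA: {p} (ε-closure of the NFA start).
{p} --a--> {q,r,s,t,u,v}  [new]
{p} --b--> {q,r,s,t,u,v}  [seen]
{p} --c--> {q,s,t,u,v}  [new]
{q,r,s,t,u,v} --a--> {p,q,r,s,t,u,v}  [new]
{q,r,s,t,u,v} --b--> {p,q,r,s,t,u,v}  [seen]
{q,r,s,t,u,v} --c--> {p,q,r,s,t,u,v}  [seen]
{q,s,t,u,v} --a--> {p,q,r,s,t,u,v}  [seen]
{q,s,t,u,v} --b--> {p,q,r,s,t,u,v}  [seen]
{q,s,t,u,v} --c--> {p,q,r,s,t,u,v}  [seen]
{p,q,r,s,t,u,v} --a--> {p,q,r,s,t,u,v}  [seen]
{p,q,r,s,t,u,v} --b--> {p,q,r,s,t,u,v}  [seen]
{p,q,r,s,t,u,v} --c--> {p,q,r,s,t,u,v}  [seen]
Reachable DFA states: {p}, {q,r,s,t,u,v}, {q,s,t,u,v}, {p,q,r,s,t,u,v}.
{q,t} is not among them.

no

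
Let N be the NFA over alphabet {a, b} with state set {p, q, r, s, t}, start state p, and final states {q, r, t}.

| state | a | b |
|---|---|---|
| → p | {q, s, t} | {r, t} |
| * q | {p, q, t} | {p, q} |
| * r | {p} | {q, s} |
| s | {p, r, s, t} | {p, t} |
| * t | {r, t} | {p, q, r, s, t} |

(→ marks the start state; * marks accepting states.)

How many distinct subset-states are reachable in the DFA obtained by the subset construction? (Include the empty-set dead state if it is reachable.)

Start state of the DFA: {p}.
{p} --a--> {q, s, t}  [new]
{p} --b--> {r, t}  [new]
{q, s, t} --a--> {p, q, r, s, t}  [new]
{q, s, t} --b--> {p, q, r, s, t}  [seen]
{r, t} --a--> {p, r, t}  [new]
{r, t} --b--> {p, q, r, s, t}  [seen]
{p, q, r, s, t} --a--> {p, q, r, s, t}  [seen]
{p, q, r, s, t} --b--> {p, q, r, s, t}  [seen]
{p, r, t} --a--> {p, q, r, s, t}  [seen]
{p, r, t} --b--> {p, q, r, s, t}  [seen]
Reachable DFA states: {p}, {q, s, t}, {r, t}, {p, q, r, s, t}, {p, r, t}.

5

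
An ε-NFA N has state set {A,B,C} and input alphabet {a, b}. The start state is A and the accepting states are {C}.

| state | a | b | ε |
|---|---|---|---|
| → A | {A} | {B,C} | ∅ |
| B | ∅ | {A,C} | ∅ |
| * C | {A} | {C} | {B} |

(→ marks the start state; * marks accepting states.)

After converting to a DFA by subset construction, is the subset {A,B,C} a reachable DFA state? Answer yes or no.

Start state of the DFA: {A} (ε-closure of the NFA start).
{A} --a--> {A}  [seen]
{A} --b--> {B,C}  [new]
{B,C} --a--> {A}  [seen]
{B,C} --b--> {A,B,C}  [new]
{A,B,C} --a--> {A}  [seen]
{A,B,C} --b--> {A,B,C}  [seen]
Reachable DFA states: {A}, {B,C}, {A,B,C}.
{A,B,C} is among them.

yes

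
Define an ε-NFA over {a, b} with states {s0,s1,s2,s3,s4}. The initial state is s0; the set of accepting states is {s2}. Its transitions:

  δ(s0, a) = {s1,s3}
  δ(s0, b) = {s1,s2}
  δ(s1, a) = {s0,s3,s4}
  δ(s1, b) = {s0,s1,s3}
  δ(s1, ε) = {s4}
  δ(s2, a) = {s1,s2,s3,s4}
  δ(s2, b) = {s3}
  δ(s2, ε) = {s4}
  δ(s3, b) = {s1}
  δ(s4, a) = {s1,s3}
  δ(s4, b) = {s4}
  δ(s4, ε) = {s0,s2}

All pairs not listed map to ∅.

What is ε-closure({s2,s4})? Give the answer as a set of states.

{s0,s2,s4}

Begin with {s2,s4}.
s4 →ε {s0,s2}; add s0.
ε-closure = {s0,s2,s4}.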